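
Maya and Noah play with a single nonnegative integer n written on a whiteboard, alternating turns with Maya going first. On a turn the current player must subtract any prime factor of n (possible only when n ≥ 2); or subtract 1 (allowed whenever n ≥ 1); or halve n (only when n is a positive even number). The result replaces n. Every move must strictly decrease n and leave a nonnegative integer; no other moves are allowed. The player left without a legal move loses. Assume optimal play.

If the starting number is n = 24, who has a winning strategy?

Work bottom-up. With no move the player to move loses. Otherwise the position is W if at least one move leads to an L position for the opponent, and L if every move leads to a W.
n=0: no move → L
n=1: W (go to 0, an L position)
n=2: W (go to 0, an L position)
n=3: W (go to 0, an L position)
n=4: L (options 2(W), 3(W) are all W)
n=5: W (go to 0, an L position)
n=6: W (go to 4, an L position)
n=7: W (go to 0, an L position)
n=8: W (go to 4, an L position)
n=9: L (options 6(W), 8(W) are all W)
n=10: W (go to 9, an L position)
n=11: W (go to 0, an L position)
n=12: W (go to 9, an L position)
n=13: W (go to 0, an L position)
n=14: L (options 7(W), 12(W), 13(W) are all W)
n=15: W (go to 14, an L position)
n=16: W (go to 14, an L position)
n=17: W (go to 0, an L position)
n=18: W (go to 9, an L position)
n=19: W (go to 0, an L position)
n=20: L (options 10(W), 15(W), 18(W), 19(W) are all W)
n=21: W (go to 14, an L position)
n=22: W (go to 20, an L position)
n=23: W (go to 0, an L position)
n=24: L (options 12(W), 21(W), 22(W), 23(W) are all W)
The starting position 24 is L: whatever Maya does, the opponent receives a W position.

Noah wins.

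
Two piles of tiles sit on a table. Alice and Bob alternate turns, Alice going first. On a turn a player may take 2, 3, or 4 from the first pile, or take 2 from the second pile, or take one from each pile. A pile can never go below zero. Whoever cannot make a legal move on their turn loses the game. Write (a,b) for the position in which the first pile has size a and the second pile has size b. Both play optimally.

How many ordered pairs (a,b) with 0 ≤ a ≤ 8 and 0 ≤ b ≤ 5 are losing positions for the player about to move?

Label each position W (a win for the player to move) or L (a loss). A position with no legal move is L; any other position is W exactly when some move reaches an L, and L when every move reaches a W.
Every move lowers a or b (never raises either), so fill the grid row by row in increasing a, and left to right within a row: each cell's successors are then already labelled.
      b=0  b=1  b=2  b=3  b=4  b=5
a=0:    L    L    W    W    L    L
a=1:    L    W    W    L    L    W
a=2:    W    W    L    L    W    W
a=3:    W    W    L    W    W    W
a=4:    W    W    W    W    W    W
a=5:    W    L    W    W    W    L
a=6:    L    L    W    W    L    L
a=7:    L    W    W    L    L    W
a=8:    W    W    L    L    W    W
Cells with no legal move (terminal, hence L): (0,0), (0,1), (1,0).
The remaining L cells, each justified by listing all of its moves:
(0,4): →(0,2)(W) only, which is W, so L
(0,5): →(0,3)(W) only, which is W, so L
(1,3): →(1,1)(W), (0,2)(W) — all W, so L
(1,4): →(1,2)(W), (0,3)(W) — all W, so L
(2,2): →(0,2)(W), (2,0)(W), (1,1)(W) — all W, so L
(2,3): →(0,3)(W), (2,1)(W), (1,2)(W) — all W, so L
(3,2): →(1,2)(W), (0,2)(W), (3,0)(W), (2,1)(W) — all W, so L
(5,1): →(3,1)(W), (2,1)(W), (1,1)(W), (4,0)(W) — all W, so L
(5,5): →(3,5)(W), (2,5)(W), (1,5)(W), (5,3)(W), (4,4)(W) — all W, so L
(6,0): →(4,0)(W), (3,0)(W), (2,0)(W) — all W, so L
(6,1): →(4,1)(W), (3,1)(W), (2,1)(W), (5,0)(W) — all W, so L
(6,4): →(4,4)(W), (3,4)(W), (2,4)(W), (6,2)(W), (5,3)(W) — all W, so L
(6,5): →(4,5)(W), (3,5)(W), (2,5)(W), (6,3)(W), (5,4)(W) — all W, so L
(7,0): →(5,0)(W), (4,0)(W), (3,0)(W) — all W, so L
(7,3): →(5,3)(W), (4,3)(W), (3,3)(W), (7,1)(W), (6,2)(W) — all W, so L
(7,4): →(5,4)(W), (4,4)(W), (3,4)(W), (7,2)(W), (6,3)(W) — all W, so L
(8,2): →(6,2)(W), (5,2)(W), (4,2)(W), (8,0)(W), (7,1)(W) — all W, so L
(8,3): →(6,3)(W), (5,3)(W), (4,3)(W), (8,1)(W), (7,2)(W) — all W, so L
Every other cell has at least one move into one of the L cells above, so it is W.
L cells per row: a=0: 4, a=1: 3, a=2: 2, a=3: 1, a=4: 0, a=5: 2, a=6: 4, a=7: 3, a=8: 2; total 21.

21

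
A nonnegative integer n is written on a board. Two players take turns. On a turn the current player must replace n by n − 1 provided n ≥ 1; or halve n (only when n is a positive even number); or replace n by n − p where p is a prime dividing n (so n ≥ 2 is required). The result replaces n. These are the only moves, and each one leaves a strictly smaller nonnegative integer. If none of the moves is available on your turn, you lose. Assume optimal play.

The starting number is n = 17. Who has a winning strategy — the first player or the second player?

Label each position W (a win for the player to move) or L (a loss). A position with no legal move is L; any other position is W exactly when some move reaches an L, and L when every move reaches a W.
n=0: no move → L
n=1: W (go to 0, an L position)
n=2: W (go to 0, an L position)
n=3: W (go to 0, an L position)
n=4: L (options 2(W), 3(W) are all W)
n=5: W (go to 0, an L position)
n=6: W (go to 4, an L position)
n=7: W (go to 0, an L position)
n=8: W (go to 4, an L position)
n=9: L (options 6(W), 8(W) are all W)
n=10: W (go to 9, an L position)
n=11: W (go to 0, an L position)
n=12: W (go to 9, an L position)
n=13: W (go to 0, an L position)
n=14: L (options 7(W), 12(W), 13(W) are all W)
n=15: W (go to 14, an L position)
n=16: W (go to 14, an L position)
n=17: W (go to 0, an L position)
From 17 the player to move can move to 0, reaching an L position.

The first player wins.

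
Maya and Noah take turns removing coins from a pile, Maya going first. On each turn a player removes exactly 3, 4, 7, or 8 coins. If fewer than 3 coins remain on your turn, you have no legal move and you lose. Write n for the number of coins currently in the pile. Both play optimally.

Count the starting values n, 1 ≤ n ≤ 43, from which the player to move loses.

Build the W/L table. Terminal = L. A non-terminal position is W if it has a move to some L; otherwise it is L.
n=0: no move → L
n=1: no move → L
n=2: no move → L
n=3: reaches L-position 0 → W
n=4: reaches L-position 1 → W
n=5: reaches L-position 2 → W
n=6: reaches L-position 2 → W
n=7: reaches L-position 0 → W
n=8: reaches L-position 1 → W
n=9: reaches L-position 2 → W
n=10: reaches L-position 2 → W
n=11: only reaches 8(W), 7(W), 4(W), 3(W), all W → L
n=12: only reaches 9(W), 8(W), 5(W), 4(W), all W → L
n=13: only reaches 10(W), 9(W), 6(W), 5(W), all W → L
n=14: reaches L-position 11 → W
n=15: reaches L-position 12 → W
n=16: reaches L-position 13 → W
n=17: reaches L-position 13 → W
n=18: reaches L-position 11 → W
n=19: reaches L-position 12 → W
n=20: reaches L-position 13 → W
n=21: reaches L-position 13 → W
n=22: only reaches 19(W), 18(W), 15(W), 14(W), all W → L
n=23: only reaches 20(W), 19(W), 16(W), 15(W), all W → L
n=24: only reaches 21(W), 20(W), 17(W), 16(W), all W → L
n=25: reaches L-position 22 → W
n=26: reaches L-position 23 → W
n=27: reaches L-position 24 → W
n=28: reaches L-position 24 → W
n=29: reaches L-position 22 → W
n=30: reaches L-position 23 → W
n=31: reaches L-position 24 → W
n=32: reaches L-position 24 → W
n=33: only reaches 30(W), 29(W), 26(W), 25(W), all W → L
n=34: only reaches 31(W), 30(W), 27(W), 26(W), all W → L
n=35: only reaches 32(W), 31(W), 28(W), 27(W), all W → L
n=36: reaches L-position 33 → W
n=37: reaches L-position 34 → W
n=38: reaches L-position 35 → W
n=39: reaches L-position 35 → W
n=40: reaches L-position 33 → W
n=41: reaches L-position 34 → W
n=42: reaches L-position 35 → W
n=43: reaches L-position 35 → W
L entries with 1 ≤ n ≤ 43 (n=0 is outside the asked range and is not counted): n = 1, 2, 11, 12, 13, 22, 23, 24, 33, 34, 35; that makes 11.

11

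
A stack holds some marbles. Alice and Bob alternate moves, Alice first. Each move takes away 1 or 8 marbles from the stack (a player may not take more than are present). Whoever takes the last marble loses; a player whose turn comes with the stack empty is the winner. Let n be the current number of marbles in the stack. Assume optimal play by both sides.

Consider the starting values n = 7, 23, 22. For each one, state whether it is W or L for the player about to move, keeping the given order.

Classify positions by backward induction: terminal positions (no move available) are W. From any other position, the mover wins iff some move reaches an L.
n=0: no move; the opponent has just taken the last marble and therefore loses → W
n=1: L (sole option 0(W) is W)
n=2: W (go to 1, an L position)
n=3: L (sole option 2(W) is W)
n=4: W (go to 3, an L position)
n=5: L (sole option 4(W) is W)
n=6: W (go to 5, an L position)
n=7: L (sole option 6(W) is W)
n=8: W (go to 7, an L position)
n=9: W (go to 1, an L position)
n=10: L (options 9(W), 2(W) are all W)
n=11: W (go to 10, an L position)
n=12: L (options 11(W), 4(W) are all W)
n=13: W (go to 12, an L position)
n=14: L (options 13(W), 6(W) are all W)
n=15: W (go to 14, an L position)
n=16: L (options 15(W), 8(W) are all W)
n=17: W (go to 16, an L position)
n=18: W (go to 10, an L position)
n=19: L (options 18(W), 11(W) are all W)
n=20: W (go to 19, an L position)
n=21: L (options 20(W), 13(W) are all W)
n=22: W (go to 21, an L position)
n=23: L (options 22(W), 15(W) are all W)

7: L, 23: L, 22: W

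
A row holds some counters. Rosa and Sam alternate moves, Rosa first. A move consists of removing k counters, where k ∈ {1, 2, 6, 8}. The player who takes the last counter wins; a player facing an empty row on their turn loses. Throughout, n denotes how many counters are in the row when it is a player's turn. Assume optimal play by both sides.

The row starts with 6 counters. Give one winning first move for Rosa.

Compute win/loss labels from the base case upward. A position with no move is L. Any other position is W if it can reach an L in one move, else L.
n=0: no move → L
n=1: reaches L-position 0 → W
n=2: reaches L-position 0 → W
n=3: only reaches 2(W), 1(W), all W → L
n=4: reaches L-position 3 → W
n=5: reaches L-position 3 → W
n=6: reaches L-position 0 → W
From 6, the L positions reachable in one move are: 0.

Remove 6, leaving 0.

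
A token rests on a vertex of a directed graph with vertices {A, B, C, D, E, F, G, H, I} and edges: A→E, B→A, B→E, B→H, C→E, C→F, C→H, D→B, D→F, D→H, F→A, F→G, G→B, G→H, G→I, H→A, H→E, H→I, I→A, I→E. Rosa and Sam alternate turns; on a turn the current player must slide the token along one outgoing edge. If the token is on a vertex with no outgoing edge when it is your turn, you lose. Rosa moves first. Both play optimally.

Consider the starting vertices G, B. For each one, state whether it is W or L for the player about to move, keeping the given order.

G: L, B: W

Build the W/L table. Terminal = L. A non-terminal position is W if it has a move to some L; otherwise it is L.
Every edge goes from a vertex to one that appears earlier in the order E, A, I, H, B, G, F, C, D, so processing vertices in that order labels each vertex after all of its successors.
E: no outgoing edge → L
A: W (go to E, an L position)
I: W (go to E, an L position)
H: W (go to E, an L position)
B: W (go to E, an L position)
G: L (options B(W), H(W), I(W) are all W)
F: W (go to G, an L position)
C: W (go to E, an L position)
D: L (options F(W), B(W), H(W) are all W)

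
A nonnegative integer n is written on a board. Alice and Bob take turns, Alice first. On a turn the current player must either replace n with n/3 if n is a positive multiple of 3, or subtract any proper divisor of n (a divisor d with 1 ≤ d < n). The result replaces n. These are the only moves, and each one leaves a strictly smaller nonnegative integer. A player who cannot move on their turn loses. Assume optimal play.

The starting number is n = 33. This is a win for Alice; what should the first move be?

Move to 11.

Build the W/L table. Terminal = L. A non-terminal position is W if it has a move to some L; otherwise it is L.
n=0: no move → L
n=1: no move → L
n=2: reaches L-position 1 → W
n=3: reaches L-position 1 → W
n=4: only reaches 2(W), 3(W), all W → L
n=5: reaches L-position 4 → W
n=6: reaches L-position 4 → W
n=7: only reaches 6(W), which is W → L
n=8: reaches L-position 4 → W
n=9: only reaches 3(W), 6(W), 8(W), all W → L
n=10: reaches L-position 9 → W
n=11: only reaches 10(W), which is W → L
n=12: reaches L-position 4 → W
n=13: only reaches 12(W), which is W → L
n=14: reaches L-position 7 → W
n=15: only reaches 5(W), 10(W), 12(W), 14(W), all W → L
n=16: reaches L-position 15 → W
n=17: only reaches 16(W), which is W → L
n=18: reaches L-position 9 → W
n=19: only reaches 18(W), which is W → L
n=20: reaches L-position 15 → W
n=21: reaches L-position 7 → W
n=22: reaches L-position 11 → W
n=23: only reaches 22(W), which is W → L
n=24: reaches L-position 23 → W
n=25: only reaches 20(W), 24(W), all W → L
n=26: reaches L-position 13 → W
n=27: reaches L-position 9 → W
n=28: only reaches 14(W), 21(W), 24(W), 26(W), 27(W), all W → L
n=29: reaches L-position 28 → W
n=30: reaches L-position 15 → W
n=31: only reaches 30(W), which is W → L
n=32: reaches L-position 28 → W
n=33: reaches L-position 11 → W
From 33, the L positions reachable in one move are: 11.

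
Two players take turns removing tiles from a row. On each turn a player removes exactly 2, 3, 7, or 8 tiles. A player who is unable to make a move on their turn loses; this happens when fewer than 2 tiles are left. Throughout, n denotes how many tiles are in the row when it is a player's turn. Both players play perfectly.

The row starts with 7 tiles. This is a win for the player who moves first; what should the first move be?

Remove 2, leaving 5.

Work bottom-up. With no move the player to move loses. Otherwise the position is W if at least one move leads to an L position for the opponent, and L if every move leads to a W.
n=0: no move → L
n=1: no move → L
n=2: W (go to 0, an L position)
n=3: W (go to 1, an L position)
n=4: W (go to 1, an L position)
n=5: L (options 3(W), 2(W) are all W)
n=6: L (options 4(W), 3(W) are all W)
n=7: W (go to 5, an L position)
From 7, the L positions reachable in one move are: 5, 0. Any move reaching one of these is winning.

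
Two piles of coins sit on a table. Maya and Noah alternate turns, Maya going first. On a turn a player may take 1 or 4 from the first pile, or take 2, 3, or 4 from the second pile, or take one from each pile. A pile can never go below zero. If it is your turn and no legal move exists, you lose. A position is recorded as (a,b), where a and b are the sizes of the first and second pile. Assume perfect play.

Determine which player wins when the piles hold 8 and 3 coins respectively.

Label each position W (a win for the player to move) or L (a loss). A position with no legal move is L; any other position is W exactly when some move reaches an L, and L when every move reaches a W.
No move ever increases a pile, so every position that can arise here has a ≤ 8 and b ≤ 3; it is enough to label the cells with 0 ≤ a ≤ 8 and 0 ≤ b ≤ 3.
Every move lowers a or b (never raises either), so fill the grid row by row in increasing a, and left to right within a row: each cell's successors are then already labelled.
      b=0  b=1  b=2  b=3
a=0:    L    L    W    W
a=1:    W    W    W    L
a=2:    L    L    W    W
a=3:    W    W    W    L
a=4:    W    W    L    W
a=5:    L    L    W    W
a=6:    W    W    W    L
a=7:    L    L    W    W
a=8:    W    W    W    L
Cells with no legal move (terminal, hence L): (0,0), (0,1).
The remaining L cells, each justified by listing all of its moves:
(1,3): only reaches (0,3)(W), (1,1)(W), (1,0)(W), (0,2)(W), all W → L
(2,0): only reaches (1,0)(W), which is W → L
(2,1): only reaches (1,1)(W), (1,0)(W), all W → L
(3,3): only reaches (2,3)(W), (3,1)(W), (3,0)(W), (2,2)(W), all W → L
(4,2): only reaches (3,2)(W), (0,2)(W), (4,0)(W), (3,1)(W), all W → L
(5,0): only reaches (4,0)(W), (1,0)(W), all W → L
(5,1): only reaches (4,1)(W), (1,1)(W), (4,0)(W), all W → L
(6,3): only reaches (5,3)(W), (2,3)(W), (6,1)(W), (6,0)(W), (5,2)(W), all W → L
(7,0): only reaches (6,0)(W), (3,0)(W), all W → L
(7,1): only reaches (6,1)(W), (3,1)(W), (6,0)(W), all W → L
(8,3): only reaches (7,3)(W), (4,3)(W), (8,1)(W), (8,0)(W), (7,2)(W), all W → L
Every other cell has at least one move into one of the L cells above, so it is W.
The starting position (8,3) is L: whatever Maya does, the opponent receives a W position.

Noah wins.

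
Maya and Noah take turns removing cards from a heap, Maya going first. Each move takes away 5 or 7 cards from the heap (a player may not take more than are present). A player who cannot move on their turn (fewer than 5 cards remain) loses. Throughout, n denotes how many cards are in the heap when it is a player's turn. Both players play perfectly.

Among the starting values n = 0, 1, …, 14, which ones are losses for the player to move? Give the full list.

0, 1, 2, 3, 4, 12, 13, 14

Build the W/L table. Terminal = L. A non-terminal position is W if it has a move to some L; otherwise it is L.
n=0: no move → L
n=1: no move → L
n=2: no move → L
n=3: no move → L
n=4: no move → L
n=5: can move to 0, which is L ⇒ W
n=6: can move to 1, which is L ⇒ W
n=7: can move to 2, which is L ⇒ W
n=8: can move to 3, which is L ⇒ W
n=9: can move to 4, which is L ⇒ W
n=10: can move to 3, which is L ⇒ W
n=11: can move to 4, which is L ⇒ W
n=12: moves to 7(W), 5(W); every one is W ⇒ L
n=13: moves to 8(W), 6(W); every one is W ⇒ L
n=14: moves to 9(W), 7(W); every one is W ⇒ L
The losing starting values of n are exactly the entries labelled L in this table (8 of them).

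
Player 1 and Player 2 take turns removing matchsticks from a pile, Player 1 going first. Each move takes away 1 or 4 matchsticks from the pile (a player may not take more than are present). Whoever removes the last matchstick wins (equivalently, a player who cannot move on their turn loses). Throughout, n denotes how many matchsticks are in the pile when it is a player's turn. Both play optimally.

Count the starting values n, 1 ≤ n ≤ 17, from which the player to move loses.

Build the W/L table. Terminal = L. A non-terminal position is W if it has a move to some L; otherwise it is L.
n=0: no move → L
n=1: can move to 0, which is L ⇒ W
n=2: the only move is to 1(W), a W ⇒ L
n=3: can move to 2, which is L ⇒ W
n=4: can move to 0, which is L ⇒ W
n=5: moves to 4(W), 1(W); every one is W ⇒ L
n=6: can move to 5, which is L ⇒ W
n=7: moves to 6(W), 3(W); every one is W ⇒ L
n=8: can move to 7, which is L ⇒ W
n=9: can move to 5, which is L ⇒ W
n=10: moves to 9(W), 6(W); every one is W ⇒ L
n=11: can move to 10, which is L ⇒ W
n=12: moves to 11(W), 8(W); every one is W ⇒ L
n=13: can move to 12, which is L ⇒ W
n=14: can move to 10, which is L ⇒ W
n=15: moves to 14(W), 11(W); every one is W ⇒ L
n=16: can move to 15, which is L ⇒ W
n=17: moves to 16(W), 13(W); every one is W ⇒ L
L entries with 1 ≤ n ≤ 17 (n=0 is outside the asked range and is not counted): n = 2, 5, 7, 10, 12, 15, 17; that makes 7.

7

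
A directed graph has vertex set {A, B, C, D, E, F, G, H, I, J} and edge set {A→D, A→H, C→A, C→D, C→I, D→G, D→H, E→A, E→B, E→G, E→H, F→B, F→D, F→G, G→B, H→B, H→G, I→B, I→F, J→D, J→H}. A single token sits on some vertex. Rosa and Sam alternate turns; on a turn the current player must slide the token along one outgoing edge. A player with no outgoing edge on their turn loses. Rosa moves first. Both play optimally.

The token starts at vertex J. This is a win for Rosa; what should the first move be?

Move to D.

Positions with no move are L. A position that does have a move is losing for the player to move precisely when every available move leads to a winning position for the opponent. Fill in the labels:
Every edge goes from a vertex to one that appears earlier in the order B, G, H, D, A, E, F, I, J, C, so processing vertices in that order labels each vertex after all of its successors.
B: no outgoing edge → L
G: →B(L), so W
H: →B(L), so W
D: →H(W), G(W) — all W, so L
A: →D(L), so W
E: →B(L), so W
F: →D(L), so W
I: →B(L), so W
J: →D(L), so W
C: →D(L), so W
From J, the L positions reachable in one move are: D.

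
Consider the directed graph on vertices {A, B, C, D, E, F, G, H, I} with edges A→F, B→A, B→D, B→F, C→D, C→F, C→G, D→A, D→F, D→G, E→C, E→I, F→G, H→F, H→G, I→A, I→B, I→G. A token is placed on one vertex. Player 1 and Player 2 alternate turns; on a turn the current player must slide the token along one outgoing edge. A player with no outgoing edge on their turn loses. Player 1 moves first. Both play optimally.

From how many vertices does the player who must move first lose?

Compute win/loss labels from the base case upward. A position with no move is L. Any other position is W if it can reach an L in one move, else L.
Every edge goes from a vertex to one that appears earlier in the order G, F, A, D, B, H, I, C, E, so processing vertices in that order labels each vertex after all of its successors.
G: no outgoing edge → L
F: W (go to G, an L position)
A: L (sole option F(W) is W)
D: W (go to A, an L position)
B: W (go to A, an L position)
H: W (go to G, an L position)
I: W (go to A, an L position)
C: W (go to G, an L position)
E: L (options C(W), I(W) are all W)
The L vertices are A, E, G; that is 3 in all.

3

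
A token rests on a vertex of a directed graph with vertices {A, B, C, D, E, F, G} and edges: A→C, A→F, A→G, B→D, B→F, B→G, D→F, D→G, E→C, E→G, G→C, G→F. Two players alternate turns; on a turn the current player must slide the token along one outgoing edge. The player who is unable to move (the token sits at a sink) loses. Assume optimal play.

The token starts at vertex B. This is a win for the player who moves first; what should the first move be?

Move to F.

Build the W/L table. Terminal = L. A non-terminal position is W if it has a move to some L; otherwise it is L.
Every edge goes from a vertex to one that appears earlier in the order F, C, G, A, E, D, B, so processing vertices in that order labels each vertex after all of its successors.
F: no outgoing edge → L
C: no outgoing edge → L
G: can move to C, which is L ⇒ W
A: can move to C, which is L ⇒ W
E: can move to C, which is L ⇒ W
D: can move to F, which is L ⇒ W
B: can move to F, which is L ⇒ W
From B, the L positions reachable in one move are: F.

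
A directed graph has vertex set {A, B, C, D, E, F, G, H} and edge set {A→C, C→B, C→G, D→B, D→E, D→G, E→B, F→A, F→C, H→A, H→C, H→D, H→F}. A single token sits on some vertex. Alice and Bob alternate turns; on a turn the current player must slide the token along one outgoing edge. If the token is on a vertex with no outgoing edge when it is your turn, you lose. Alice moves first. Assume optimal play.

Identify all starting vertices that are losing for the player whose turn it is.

A, B, G

Use the standard recursion: the mover loses at a terminal position; elsewhere, the mover wins exactly when some move hands the opponent an L position.
Every edge goes from a vertex to one that appears earlier in the order B, G, C, E, A, D, F, H, so processing vertices in that order labels each vertex after all of its successors.
B: no outgoing edge → L
G: no outgoing edge → L
C: can move to G, which is L ⇒ W
E: can move to B, which is L ⇒ W
A: the only move is to C(W), a W ⇒ L
D: can move to G, which is L ⇒ W
F: can move to A, which is L ⇒ W
H: can move to A, which is L ⇒ W
Reading off the rows marked L gives the requested list; there are 3 such vertices.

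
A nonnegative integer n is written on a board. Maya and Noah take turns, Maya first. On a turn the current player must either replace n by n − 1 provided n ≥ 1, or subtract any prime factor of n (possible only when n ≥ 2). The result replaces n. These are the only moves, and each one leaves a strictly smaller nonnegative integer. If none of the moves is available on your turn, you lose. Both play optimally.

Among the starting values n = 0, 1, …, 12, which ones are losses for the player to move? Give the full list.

0, 4, 8, 12

Use the standard recursion: the mover loses at a terminal position; elsewhere, the mover wins exactly when some move hands the opponent an L position.
n=0: no move → L
n=1: can move to 0, which is L ⇒ W
n=2: can move to 0, which is L ⇒ W
n=3: can move to 0, which is L ⇒ W
n=4: moves to 2(W), 3(W); every one is W ⇒ L
n=5: can move to 0, which is L ⇒ W
n=6: can move to 4, which is L ⇒ W
n=7: can move to 0, which is L ⇒ W
n=8: moves to 6(W), 7(W); every one is W ⇒ L
n=9: can move to 8, which is L ⇒ W
n=10: can move to 8, which is L ⇒ W
n=11: can move to 0, which is L ⇒ W
n=12: moves to 9(W), 10(W), 11(W); every one is W ⇒ L
The losing starting values of n are exactly the entries labelled L in this table (4 of them).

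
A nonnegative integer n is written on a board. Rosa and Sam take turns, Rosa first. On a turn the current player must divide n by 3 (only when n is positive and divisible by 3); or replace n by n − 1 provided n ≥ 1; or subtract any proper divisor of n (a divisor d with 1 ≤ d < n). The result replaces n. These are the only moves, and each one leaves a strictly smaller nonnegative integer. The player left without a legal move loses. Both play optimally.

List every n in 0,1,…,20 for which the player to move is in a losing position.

0, 2, 5, 7, 9, 11, 13, 16, 19

Compute win/loss labels from the base case upward. A position with no move is L. Any other position is W if it can reach an L in one move, else L.
n=0: no move → L
n=1: can move to 0, which is L ⇒ W
n=2: the only move is to 1(W), a W ⇒ L
n=3: can move to 2, which is L ⇒ W
n=4: can move to 2, which is L ⇒ W
n=5: the only move is to 4(W), a W ⇒ L
n=6: can move to 2, which is L ⇒ W
n=7: the only move is to 6(W), a W ⇒ L
n=8: can move to 7, which is L ⇒ W
n=9: moves to 3(W), 6(W), 8(W); every one is W ⇒ L
n=10: can move to 5, which is L ⇒ W
n=11: the only move is to 10(W), a W ⇒ L
n=12: can move to 9, which is L ⇒ W
n=13: the only move is to 12(W), a W ⇒ L
n=14: can move to 7, which is L ⇒ W
n=15: can move to 5, which is L ⇒ W
n=16: moves to 8(W), 12(W), 14(W), 15(W); every one is W ⇒ L
n=17: can move to 16, which is L ⇒ W
n=18: can move to 9, which is L ⇒ W
n=19: the only move is to 18(W), a W ⇒ L
n=20: can move to 16, which is L ⇒ W
The losing starting values of n are exactly the entries labelled L in this table (9 of them).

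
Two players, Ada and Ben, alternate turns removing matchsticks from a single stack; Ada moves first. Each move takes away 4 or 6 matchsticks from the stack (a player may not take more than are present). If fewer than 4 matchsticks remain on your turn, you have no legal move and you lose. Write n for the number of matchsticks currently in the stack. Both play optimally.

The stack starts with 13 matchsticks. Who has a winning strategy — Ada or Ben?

Use the standard recursion: the mover loses at a terminal position; elsewhere, the mover wins exactly when some move hands the opponent an L position.
n=0: no move → L
n=1: no move → L
n=2: no move → L
n=3: no move → L
n=4: W (go to 0, an L position)
n=5: W (go to 1, an L position)
n=6: W (go to 2, an L position)
n=7: W (go to 3, an L position)
n=8: W (go to 2, an L position)
n=9: W (go to 3, an L position)
n=10: L (options 6(W), 4(W) are all W)
n=11: L (options 7(W), 5(W) are all W)
n=12: L (options 8(W), 6(W) are all W)
n=13: L (options 9(W), 7(W) are all W)
The starting position 13 is L: whatever Ada does, the opponent receives a W position.

Ben wins.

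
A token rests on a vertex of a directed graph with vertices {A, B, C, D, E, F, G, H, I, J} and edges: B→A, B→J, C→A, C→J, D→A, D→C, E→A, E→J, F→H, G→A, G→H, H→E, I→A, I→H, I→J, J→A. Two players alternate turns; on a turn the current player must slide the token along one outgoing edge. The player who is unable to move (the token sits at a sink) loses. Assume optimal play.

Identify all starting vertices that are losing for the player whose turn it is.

Classify positions by backward induction: terminal positions (no move available) are L. From any other position, the mover wins iff some move reaches an L.
Every edge goes from a vertex to one that appears earlier in the order A, J, E, C, H, G, D, B, I, F, so processing vertices in that order labels each vertex after all of its successors.
A: no outgoing edge → L
J: →A(L), so W
E: →A(L), so W
C: →A(L), so W
H: →E(W) only, which is W, so L
G: →H(L), so W
D: →A(L), so W
B: →A(L), so W
I: →H(L), so W
F: →H(L), so W
The losing starting vertices are exactly the entries labelled L in this table (2 of them).

A, H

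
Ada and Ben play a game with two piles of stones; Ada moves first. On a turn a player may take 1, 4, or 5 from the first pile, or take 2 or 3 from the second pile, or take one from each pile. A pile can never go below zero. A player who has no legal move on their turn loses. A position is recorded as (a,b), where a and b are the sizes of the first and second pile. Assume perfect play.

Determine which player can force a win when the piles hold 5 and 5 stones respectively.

Build the W/L table. Terminal = L. A non-terminal position is W if it has a move to some L; otherwise it is L.
No move ever increases a pile, so every position that can arise here has a ≤ 5 and b ≤ 5; it is enough to label the cells with 0 ≤ a ≤ 5 and 0 ≤ b ≤ 5.
Every move lowers a or b (never raises either), so fill the grid row by row in increasing a, and left to right within a row: each cell's successors are then already labelled.
      b=0  b=1  b=2  b=3  b=4  b=5
a=0:    L    L    W    W    W    L
a=1:    W    W    W    L    L    W
a=2:    L    L    W    W    W    W
a=3:    W    W    W    L    L    W
a=4:    W    W    L    W    W    W
a=5:    W    W    W    W    W    W
Cells with no legal move (terminal, hence L): (0,0), (0,1).
The remaining L cells, each justified by listing all of its moves:
(0,5): only reaches (0,3)(W), (0,2)(W), all W → L
(1,3): only reaches (0,3)(W), (1,1)(W), (1,0)(W), (0,2)(W), all W → L
(1,4): only reaches (0,4)(W), (1,2)(W), (1,1)(W), (0,3)(W), all W → L
(2,0): only reaches (1,0)(W), which is W → L
(2,1): only reaches (1,1)(W), (1,0)(W), all W → L
(3,3): only reaches (2,3)(W), (3,1)(W), (3,0)(W), (2,2)(W), all W → L
(3,4): only reaches (2,4)(W), (3,2)(W), (3,1)(W), (2,3)(W), all W → L
(4,2): only reaches (3,2)(W), (0,2)(W), (4,0)(W), (3,1)(W), all W → L
Every other cell has at least one move into one of the L cells above, so it is W.
From (5,5) Ada can move to (0,5), reaching an L position.

Ada wins.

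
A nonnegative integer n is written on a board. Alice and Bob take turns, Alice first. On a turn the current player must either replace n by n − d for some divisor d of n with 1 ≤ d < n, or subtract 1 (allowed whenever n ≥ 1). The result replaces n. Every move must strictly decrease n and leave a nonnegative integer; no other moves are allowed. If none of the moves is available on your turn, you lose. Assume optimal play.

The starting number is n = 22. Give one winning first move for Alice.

Use the standard recursion: the mover loses at a terminal position; elsewhere, the mover wins exactly when some move hands the opponent an L position.
n=0: no move → L
n=1: can move to 0, which is L ⇒ W
n=2: the only move is to 1(W), a W ⇒ L
n=3: can move to 2, which is L ⇒ W
n=4: can move to 2, which is L ⇒ W
n=5: the only move is to 4(W), a W ⇒ L
n=6: can move to 5, which is L ⇒ W
n=7: the only move is to 6(W), a W ⇒ L
n=8: can move to 7, which is L ⇒ W
n=9: moves to 6(W), 8(W); every one is W ⇒ L
n=10: can move to 5, which is L ⇒ W
n=11: the only move is to 10(W), a W ⇒ L
n=12: can move to 9, which is L ⇒ W
n=13: the only move is to 12(W), a W ⇒ L
n=14: can move to 7, which is L ⇒ W
n=15: moves to 10(W), 12(W), 14(W); every one is W ⇒ L
n=16: can move to 15, which is L ⇒ W
n=17: the only move is to 16(W), a W ⇒ L
n=18: can move to 9, which is L ⇒ W
n=19: the only move is to 18(W), a W ⇒ L
n=20: can move to 15, which is L ⇒ W
n=21: moves to 14(W), 18(W), 20(W); every one is W ⇒ L
n=22: can move to 11, which is L ⇒ W
From 22, the L positions reachable in one move are: 11, 21. Any move reaching one of these is winning.

Move to 11.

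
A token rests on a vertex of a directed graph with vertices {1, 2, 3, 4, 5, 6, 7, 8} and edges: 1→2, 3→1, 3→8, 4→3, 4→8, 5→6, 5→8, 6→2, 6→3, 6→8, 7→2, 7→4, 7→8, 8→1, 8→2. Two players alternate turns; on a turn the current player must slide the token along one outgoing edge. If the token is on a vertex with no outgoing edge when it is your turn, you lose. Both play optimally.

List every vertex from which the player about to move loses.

Label each position W (a win for the player to move) or L (a loss). A position with no legal move is L; any other position is W exactly when some move reaches an L, and L when every move reaches a W.
Every edge goes from a vertex to one that appears earlier in the order 2, 1, 8, 3, 6, 4, 5, 7, so processing vertices in that order labels each vertex after all of its successors.
2: no outgoing edge → L
1: W (go to 2, an L position)
8: W (go to 2, an L position)
3: L (options 8(W), 1(W) are all W)
6: W (go to 3, an L position)
4: W (go to 3, an L position)
5: L (options 6(W), 8(W) are all W)
7: W (go to 2, an L position)
The losing starting vertices are exactly the entries labelled L in this table (3 of them).

2, 3, 5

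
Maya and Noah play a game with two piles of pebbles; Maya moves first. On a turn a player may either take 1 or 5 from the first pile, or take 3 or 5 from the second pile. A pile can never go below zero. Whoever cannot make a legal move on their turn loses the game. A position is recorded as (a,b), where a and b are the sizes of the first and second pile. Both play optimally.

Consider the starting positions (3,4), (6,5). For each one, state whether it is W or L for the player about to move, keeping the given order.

Label each position W (a win for the player to move) or L (a loss). A position with no legal move is L; any other position is W exactly when some move reaches an L, and L when every move reaches a W.
No move ever increases a pile, so every position that can arise here has a ≤ 6 and b ≤ 5; it is enough to label the cells with 0 ≤ a ≤ 6 and 0 ≤ b ≤ 5.
Every move lowers a or b (never raises either), so fill the grid row by row in increasing a, and left to right within a row: each cell's successors are then already labelled.
      b=0  b=1  b=2  b=3  b=4  b=5
a=0:    L    L    L    W    W    W
a=1:    W    W    W    L    L    L
a=2:    L    L    L    W    W    W
a=3:    W    W    W    L    L    L
a=4:    L    L    L    W    W    W
a=5:    W    W    W    L    L    L
a=6:    L    L    L    W    W    W
Cells with no legal move (terminal, hence L): (0,0), (0,1), (0,2).
The remaining L cells, each justified by listing all of its moves:
(1,3): L (options (0,3)(W), (1,0)(W) are all W)
(1,4): L (options (0,4)(W), (1,1)(W) are all W)
(1,5): L (options (0,5)(W), (1,2)(W), (1,0)(W) are all W)
(2,0): L (sole option (1,0)(W) is W)
(2,1): L (sole option (1,1)(W) is W)
(2,2): L (sole option (1,2)(W) is W)
(3,3): L (options (2,3)(W), (3,0)(W) are all W)
(3,4): L (options (2,4)(W), (3,1)(W) are all W)
(3,5): L (options (2,5)(W), (3,2)(W), (3,0)(W) are all W)
(4,0): L (sole option (3,0)(W) is W)
(4,1): L (sole option (3,1)(W) is W)
(4,2): L (sole option (3,2)(W) is W)
(5,3): L (options (4,3)(W), (0,3)(W), (5,0)(W) are all W)
(5,4): L (options (4,4)(W), (0,4)(W), (5,1)(W) are all W)
(5,5): L (options (4,5)(W), (0,5)(W), (5,2)(W), (5,0)(W) are all W)
(6,0): L (options (5,0)(W), (1,0)(W) are all W)
(6,1): L (options (5,1)(W), (1,1)(W) are all W)
(6,2): L (options (5,2)(W), (1,2)(W) are all W)
Every other cell has at least one move into one of the L cells above, so it is W.
(3,4): one of the L cells justified above, so L
(6,5): the move to (5,5) reaches an L cell, so W

(3,4): L, (6,5): W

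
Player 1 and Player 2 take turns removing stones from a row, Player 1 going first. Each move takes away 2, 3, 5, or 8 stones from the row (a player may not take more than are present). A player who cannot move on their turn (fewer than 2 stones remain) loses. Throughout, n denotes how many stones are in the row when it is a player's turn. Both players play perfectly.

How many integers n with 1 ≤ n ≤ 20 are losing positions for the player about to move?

5

Positions with no move are L. A position that does have a move is losing for the player to move precisely when every available move leads to a winning position for the opponent. Fill in the labels:
n=0: no move → L
n=1: no move → L
n=2: can move to 0, which is L ⇒ W
n=3: can move to 1, which is L ⇒ W
n=4: can move to 1, which is L ⇒ W
n=5: can move to 0, which is L ⇒ W
n=6: can move to 1, which is L ⇒ W
n=7: moves to 5(W), 4(W), 2(W); every one is W ⇒ L
n=8: can move to 0, which is L ⇒ W
n=9: can move to 7, which is L ⇒ W
n=10: can move to 7, which is L ⇒ W
n=11: moves to 9(W), 8(W), 6(W), 3(W); every one is W ⇒ L
n=12: can move to 7, which is L ⇒ W
n=13: can move to 11, which is L ⇒ W
n=14: can move to 11, which is L ⇒ W
n=15: can move to 7, which is L ⇒ W
n=16: can move to 11, which is L ⇒ W
n=17: moves to 15(W), 14(W), 12(W), 9(W); every one is W ⇒ L
n=18: moves to 16(W), 15(W), 13(W), 10(W); every one is W ⇒ L
n=19: can move to 17, which is L ⇒ W
n=20: can move to 18, which is L ⇒ W
L entries with 1 ≤ n ≤ 20 (n=0 is outside the asked range and is not counted): n = 1, 7, 11, 17, 18; that makes 5.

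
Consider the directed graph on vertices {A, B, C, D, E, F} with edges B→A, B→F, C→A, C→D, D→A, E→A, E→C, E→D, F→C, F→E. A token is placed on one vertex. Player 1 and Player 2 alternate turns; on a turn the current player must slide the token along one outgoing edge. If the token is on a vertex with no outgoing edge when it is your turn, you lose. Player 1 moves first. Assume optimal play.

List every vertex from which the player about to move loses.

A, F

Positions with no move are L. A position that does have a move is losing for the player to move precisely when every available move leads to a winning position for the opponent. Fill in the labels:
Every edge goes from a vertex to one that appears earlier in the order A, D, C, E, F, B, so processing vertices in that order labels each vertex after all of its successors.
A: no outgoing edge → L
D: reaches L-position A → W
C: reaches L-position A → W
E: reaches L-position A → W
F: only reaches E(W), C(W), all W → L
B: reaches L-position F → W
Reading off the rows marked L gives the requested list; there are 2 such vertices.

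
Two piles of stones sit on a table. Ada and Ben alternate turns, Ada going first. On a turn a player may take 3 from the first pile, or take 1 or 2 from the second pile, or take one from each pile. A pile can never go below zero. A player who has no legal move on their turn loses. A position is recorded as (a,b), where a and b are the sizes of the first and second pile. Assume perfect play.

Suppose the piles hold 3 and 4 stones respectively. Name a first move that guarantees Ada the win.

Use the standard recursion: the mover loses at a terminal position; elsewhere, the mover wins exactly when some move hands the opponent an L position.
No move ever increases a pile, so every position that can arise here has a ≤ 3 and b ≤ 4; it is enough to label the cells with 0 ≤ a ≤ 3 and 0 ≤ b ≤ 4.
Every move lowers a or b (never raises either), so fill the grid row by row in increasing a, and left to right within a row: each cell's successors are then already labelled.
      b=0  b=1  b=2  b=3  b=4
a=0:    L    W    W    L    W
a=1:    L    W    W    L    W
a=2:    L    W    W    L    W
a=3:    W    W    L    W    W
Cells with no legal move (terminal, hence L): (0,0), (1,0), (2,0).
The remaining L cells, each justified by listing all of its moves:
(0,3): L (options (0,2)(W), (0,1)(W) are all W)
(1,3): L (options (1,2)(W), (1,1)(W), (0,2)(W) are all W)
(2,3): L (options (2,2)(W), (2,1)(W), (1,2)(W) are all W)
(3,2): L (options (0,2)(W), (3,1)(W), (3,0)(W), (2,1)(W) are all W)
Every other cell has at least one move into one of the L cells above, so it is W.
From (3,4), the L positions reachable in one move are: (3,2), (2,3). Any move reaching one of these is winning.

Move to (3,2).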